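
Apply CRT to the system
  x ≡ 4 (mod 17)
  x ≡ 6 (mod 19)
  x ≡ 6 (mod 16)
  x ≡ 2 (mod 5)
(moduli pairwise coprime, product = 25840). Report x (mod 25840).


Product of moduli M = 17 · 19 · 16 · 5 = 25840.
Merge one congruence at a time:
  Start: x ≡ 4 (mod 17).
  Combine with x ≡ 6 (mod 19); new modulus lcm = 323.
    Write x = 4 + 17·t and substitute into x ≡ 6 (mod 19): 17·t ≡ 6 − 4 = 2 (mod 19).
    The inverse of 17 mod 19 is 9 (since 17·9 = 153 = 8·19 + 1), so t ≡ 9·2 = 18 ≡ 18 (mod 19).
    Then x = 4 + 17·18 = 310, valid modulo lcm(17, 19) = 323: x ≡ 310 (mod 323).
  Combine with x ≡ 6 (mod 16); new modulus lcm = 5168.
    Write x = 310 + 323·t and substitute into x ≡ 6 (mod 16): 323·t ≡ 6 − 310 = -304 (mod 16).
    Reduce coefficients mod 16: 3·t ≡ 0 (mod 16).
    The inverse of 3 mod 16 is 11 (since 3·11 = 33 = 2·16 + 1), so t ≡ 11·0 = 0 ≡ 0 (mod 16).
    Then x = 310 + 323·0 = 310, valid modulo lcm(323, 16) = 5168: x ≡ 310 (mod 5168).
  Combine with x ≡ 2 (mod 5); new modulus lcm = 25840.
    Write x = 310 + 5168·t and substitute into x ≡ 2 (mod 5): 5168·t ≡ 2 − 310 = -308 (mod 5).
    Reduce coefficients mod 5: 3·t ≡ 2 (mod 5).
    The inverse of 3 mod 5 is 2 (since 3·2 = 6 = 1·5 + 1), so t ≡ 2·2 = 4 ≡ 4 (mod 5).
    Then x = 310 + 5168·4 = 20982, valid modulo lcm(5168, 5) = 25840: x ≡ 20982 (mod 25840).
Verify against each original: 20982 mod 17 = 4, 20982 mod 19 = 6, 20982 mod 16 = 6, 20982 mod 5 = 2.

x ≡ 20982 (mod 25840).


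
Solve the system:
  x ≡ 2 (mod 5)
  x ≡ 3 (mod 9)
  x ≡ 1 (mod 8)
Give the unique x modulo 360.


Moduli 5, 9, 8 are pairwise coprime; by CRT there is a unique solution modulo M = 5 · 9 · 8 = 360.
Solve pairwise, accumulating the modulus:
  Start with x ≡ 2 (mod 5).
  Combine with x ≡ 3 (mod 9): since gcd(5, 9) = 1, we get a unique residue mod 45.
    Write x = 2 + 5·t and substitute into x ≡ 3 (mod 9): 5·t ≡ 3 − 2 = 1 (mod 9).
    The inverse of 5 mod 9 is 2 (since 5·2 = 10 = 1·9 + 1), so t ≡ 2·1 = 2 ≡ 2 (mod 9).
    Then x = 2 + 5·2 = 12, valid modulo lcm(5, 9) = 45: x ≡ 12 (mod 45).
  Combine with x ≡ 1 (mod 8): since gcd(45, 8) = 1, we get a unique residue mod 360.
    Write x = 12 + 45·t and substitute into x ≡ 1 (mod 8): 45·t ≡ 1 − 12 = -11 (mod 8).
    Reduce coefficients mod 8: 5·t ≡ 5 (mod 8).
    The inverse of 5 mod 8 is 5 (since 5·5 = 25 = 3·8 + 1), so t ≡ 5·5 = 25 ≡ 1 (mod 8).
    Then x = 12 + 45·1 = 57, valid modulo lcm(45, 8) = 360: x ≡ 57 (mod 360).
Verify: 57 mod 5 = 2 ✓, 57 mod 9 = 3 ✓, 57 mod 8 = 1 ✓.

x ≡ 57 (mod 360).


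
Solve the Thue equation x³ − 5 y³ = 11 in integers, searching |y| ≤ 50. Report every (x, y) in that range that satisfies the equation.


The equation is x³ - 5y³ = 11. For fixed y, x³ = 5·y³ + 11, so a solution requires the RHS to be a perfect cube.
Strategy: iterate y from -50 to 50, compute RHS = 5·y³ + 11, and check whether it is a (positive or negative) perfect cube.
Check small values of y:
  y = 0: RHS = 11 is not a perfect cube.
  y = 1: RHS = 16 is not a perfect cube.
  y = -1: RHS = 6 is not a perfect cube.
  y = 2: RHS = 51 is not a perfect cube.
  y = -2: RHS = -29 is not a perfect cube.
  y = 3: RHS = 146 is not a perfect cube.
  y = -3: RHS = -124 is not a perfect cube.
Continuing the search up to |y| = 50 finds no solutions either.
No (x, y) in the scanned range satisfies the equation.

No integer solutions with |y| ≤ 50.


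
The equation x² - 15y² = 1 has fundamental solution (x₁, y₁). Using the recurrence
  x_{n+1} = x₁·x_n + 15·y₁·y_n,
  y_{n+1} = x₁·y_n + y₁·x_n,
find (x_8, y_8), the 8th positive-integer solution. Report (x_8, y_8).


Step 1: Find the fundamental solution (x₁, y₁) of x² - 15y² = 1.
  Expand √15 as a continued fraction. a₀ = ⌊√15⌋ = 3; iterate m_{k+1} = d_k·a_k − m_k, d_{k+1} = (15 − m_{k+1}²)/d_k, a_{k+1} = ⌊(a₀ + m_{k+1})/d_{k+1}⌋ (starting m₀ = 0, d₀ = 1), with convergents p_k = a_k·p_{k-1} + p_{k-2}, q_k = a_k·q_{k-1} + q_{k-2} (p₋₁ = 1, q₋₁ = 0):
  k = 0: a₀ = 3; p₀/q₀ = 3/1; p₀² − 15·q₀² = 9 − 15 = -6.
  k = 1: m = 3, d = 6, a = ⌊(3 + 3)/6⌋ = 1; p/q = (1·3 + 1)/(1·1 + 0) = 4/1; p² − 15·q² = 16 − 15 = 1.
  The first convergent with p² − 15·q² = 1 gives the fundamental solution (x₁, y₁) = (4, 1).
Step 2: Apply the recurrence (x_{n+1}, y_{n+1}) = (x₁x_n + 15y₁y_n, x₁y_n + y₁x_n) repeatedly.
  From (x_1, y_1) = (4, 1): x_2 = 4·4 + 15·1·1 = 31; y_2 = 4·1 + 1·4 = 8.
  From (x_2, y_2) = (31, 8): x_3 = 4·31 + 15·1·8 = 244; y_3 = 4·8 + 1·31 = 63.
  From (x_3, y_3) = (244, 63): x_4 = 4·244 + 15·1·63 = 1921; y_4 = 4·63 + 1·244 = 496.
  From (x_4, y_4) = (1921, 496): x_5 = 4·1921 + 15·1·496 = 15124; y_5 = 4·496 + 1·1921 = 3905.
  From (x_5, y_5) = (15124, 3905): x_6 = 4·15124 + 15·1·3905 = 119071; y_6 = 4·3905 + 1·15124 = 30744.
  From (x_6, y_6) = (119071, 30744): x_7 = 4·119071 + 15·1·30744 = 937444; y_7 = 4·30744 + 1·119071 = 242047.
  From (x_7, y_7) = (937444, 242047): x_8 = 4·937444 + 15·1·242047 = 7380481; y_8 = 4·242047 + 1·937444 = 1905632.
Step 3: Verify x_8² - 15·y_8² = 54471499791361 - 54471499791360 = 1 (should be 1). ✓

(x_1, y_1) = (4, 1); (x_8, y_8) = (7380481, 1905632).


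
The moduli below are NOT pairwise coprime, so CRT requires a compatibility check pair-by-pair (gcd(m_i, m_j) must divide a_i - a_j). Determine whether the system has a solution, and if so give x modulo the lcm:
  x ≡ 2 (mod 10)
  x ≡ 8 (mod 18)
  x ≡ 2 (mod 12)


Moduli 10, 18, 12 are not pairwise coprime, so CRT works modulo lcm(m_i) when all pairwise compatibility conditions hold.
Pairwise compatibility: gcd(m_i, m_j) must divide a_i - a_j for every pair.
Merge one congruence at a time:
  Start: x ≡ 2 (mod 10).
  Combine with x ≡ 8 (mod 18): gcd(10, 18) = 2; 8 - 2 = 6, which IS divisible by 2, so compatible.
    Write x = 2 + 10·t and substitute into x ≡ 8 (mod 18): 10·t ≡ 8 − 2 = 6 (mod 18).
    Divide the congruence (and modulus) by g = 2: 5·t ≡ 3 (mod 9).
    The inverse of 5 mod 9 is 2 (since 5·2 = 10 = 1·9 + 1), so t ≡ 2·3 = 6 ≡ 6 (mod 9).
    Then x = 2 + 10·6 = 62, valid modulo lcm(10, 18) = 90: x ≡ 62 (mod 90).
  Combine with x ≡ 2 (mod 12): gcd(90, 12) = 6; 2 - 62 = -60, which IS divisible by 6, so compatible.
    Write x = 62 + 90·t and substitute into x ≡ 2 (mod 12): 90·t ≡ 2 − 62 = -60 (mod 12).
    Divide the congruence (and modulus) by g = 6: 15·t ≡ -10 (mod 2).
    Reduce coefficients mod 2: 1·t ≡ 0 (mod 2).
    So t ≡ 0 (mod 2).
    Then x = 62 + 90·0 = 62, valid modulo lcm(90, 12) = 180: x ≡ 62 (mod 180).
Verify: 62 mod 10 = 2, 62 mod 18 = 8, 62 mod 12 = 2.

x ≡ 62 (mod 180).


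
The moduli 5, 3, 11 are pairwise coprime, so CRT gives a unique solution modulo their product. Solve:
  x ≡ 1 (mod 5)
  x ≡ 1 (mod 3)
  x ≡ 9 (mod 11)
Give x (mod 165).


Moduli 5, 3, 11 are pairwise coprime; by CRT there is a unique solution modulo M = 5 · 3 · 11 = 165.
Solve pairwise, accumulating the modulus:
  Start with x ≡ 1 (mod 5).
  Combine with x ≡ 1 (mod 3): since gcd(5, 3) = 1, we get a unique residue mod 15.
    Write x = 1 + 5·t and substitute into x ≡ 1 (mod 3): 5·t ≡ 1 − 1 = 0 (mod 3).
    Reduce coefficients mod 3: 2·t ≡ 0 (mod 3).
    The inverse of 2 mod 3 is 2 (since 2·2 = 4 = 1·3 + 1), so t ≡ 2·0 = 0 ≡ 0 (mod 3).
    Then x = 1 + 5·0 = 1, valid modulo lcm(5, 3) = 15: x ≡ 1 (mod 15).
  Combine with x ≡ 9 (mod 11): since gcd(15, 11) = 1, we get a unique residue mod 165.
    Write x = 1 + 15·t and substitute into x ≡ 9 (mod 11): 15·t ≡ 9 − 1 = 8 (mod 11).
    Reduce coefficients mod 11: 4·t ≡ 8 (mod 11).
    The inverse of 4 mod 11 is 3 (since 4·3 = 12 = 1·11 + 1), so t ≡ 3·8 = 24 ≡ 2 (mod 11).
    Then x = 1 + 15·2 = 31, valid modulo lcm(15, 11) = 165: x ≡ 31 (mod 165).
Verify: 31 mod 5 = 1 ✓, 31 mod 3 = 1 ✓, 31 mod 11 = 9 ✓.

x ≡ 31 (mod 165).


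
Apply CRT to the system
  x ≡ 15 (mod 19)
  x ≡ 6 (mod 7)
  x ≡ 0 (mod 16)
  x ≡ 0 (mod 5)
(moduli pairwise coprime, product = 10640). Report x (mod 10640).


Product of moduli M = 19 · 7 · 16 · 5 = 10640.
Merge one congruence at a time:
  Start: x ≡ 15 (mod 19).
  Combine with x ≡ 6 (mod 7); new modulus lcm = 133.
    Write x = 15 + 19·t and substitute into x ≡ 6 (mod 7): 19·t ≡ 6 − 15 = -9 (mod 7).
    Reduce coefficients mod 7: 5·t ≡ 5 (mod 7).
    The inverse of 5 mod 7 is 3 (since 5·3 = 15 = 2·7 + 1), so t ≡ 3·5 = 15 ≡ 1 (mod 7).
    Then x = 15 + 19·1 = 34, valid modulo lcm(19, 7) = 133: x ≡ 34 (mod 133).
  Combine with x ≡ 0 (mod 16); new modulus lcm = 2128.
    Write x = 34 + 133·t and substitute into x ≡ 0 (mod 16): 133·t ≡ 0 − 34 = -34 (mod 16).
    Reduce coefficients mod 16: 5·t ≡ 14 (mod 16).
    The inverse of 5 mod 16 is 13 (since 5·13 = 65 = 4·16 + 1), so t ≡ 13·14 = 182 ≡ 6 (mod 16).
    Then x = 34 + 133·6 = 832, valid modulo lcm(133, 16) = 2128: x ≡ 832 (mod 2128).
  Combine with x ≡ 0 (mod 5); new modulus lcm = 10640.
    Write x = 832 + 2128·t and substitute into x ≡ 0 (mod 5): 2128·t ≡ 0 − 832 = -832 (mod 5).
    Reduce coefficients mod 5: 3·t ≡ 3 (mod 5).
    The inverse of 3 mod 5 is 2 (since 3·2 = 6 = 1·5 + 1), so t ≡ 2·3 = 6 ≡ 1 (mod 5).
    Then x = 832 + 2128·1 = 2960, valid modulo lcm(2128, 5) = 10640: x ≡ 2960 (mod 10640).
Verify against each original: 2960 mod 19 = 15, 2960 mod 7 = 6, 2960 mod 16 = 0, 2960 mod 5 = 0.

x ≡ 2960 (mod 10640).


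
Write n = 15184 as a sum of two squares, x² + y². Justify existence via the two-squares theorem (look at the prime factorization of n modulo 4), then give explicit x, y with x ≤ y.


Step 1: Factor n = 15184 = 2^4 · 13 · 73.
Step 2: Check the mod-4 condition on each prime factor: 2 = 2 (special); 13 ≡ 1 (mod 4), exponent 1; 73 ≡ 1 (mod 4), exponent 1.
All primes ≡ 3 (mod 4) appear to even exponent (or don't appear), so by the two-squares theorem n IS expressible as a sum of two squares.
Step 3: Build a representation. Group n = k² · m with k = 4 and m = 13 · 73 = 949 (a product of primes ≡ 1 (mod 4)); a representation of m scales to one of n via (k·x)² + (k·y)² = k²(x² + y²). Each prime p ≡ 1 (mod 4) is itself a sum of two squares; find a² by testing p − a² for a perfect square:
  13: 13 − 1² = 12, 13 − 2² = 9 = 3² ⇒ 13 = 2² + 3².
  73: 73 − 1² = 72, 73 − 2² = 69, 73 − 3² = 64 = 8² ⇒ 73 = 3² + 8².
  Combine using the Brahmagupta–Fibonacci identity (a² + b²)(c² + d²) = (ac − bd)² + (ad + bc)² = (ac + bd)² + (ad − bc)²:
  13 · 73 = 949: from (2² + 3²)(3² + 8²), take (2·3 − 3·8, 2·8 + 3·3) = (6 − 24, 16 + 9) = (-18, 25); dropping signs (only squares matter) gives (18, 25); check 18² + 25² = 324 + 625 = 949 ✓.
  Scale by k = 4: (4·18, 4·25) = (72, 100).
Step 4: Order so x ≤ y and verify: 72² + 100² = 5184 + 10000 = 15184 = n. ✓

n = 15184 = 72² + 100² (one valid representation with x ≤ y).


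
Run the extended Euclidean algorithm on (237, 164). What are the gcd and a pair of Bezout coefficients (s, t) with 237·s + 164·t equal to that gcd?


Euclidean algorithm on (237, 164) — divide until remainder is 0:
  237 = 1 · 164 + 73
  164 = 2 · 73 + 18
  73 = 4 · 18 + 1
  18 = 18 · 1 + 0
gcd(237, 164) = 1.
Track Bezout coefficients alongside the remainders: start with r₀ = 237 = a·1 + b·0 (s = 1, t = 0) and r₁ = 164 = a·0 + b·1 (s = 0, t = 1); each new remainder r_{k+1} = r_{k-1} − q_k·r_k inherits s_{k+1} = s_{k-1} − q_k·s_k, t_{k+1} = t_{k-1} − q_k·t_k, so r_k = a·s_k + b·t_k at every step:
  q = 1: r = 73, s = 1 − 1·0 = 1, t = 0 − 1·1 = -1  (check: 237·1 + 164·(-1) = 73)
  q = 2: r = 18, s = 0 − 2·1 = -2, t = 1 − 2·(-1) = 3  (check: 237·(-2) + 164·3 = 18)
  q = 4: r = 1, s = 1 − 4·(-2) = 9, t = -1 − 4·3 = -13  (check: 237·9 + 164·(-13) = 1)
The row with r = 1 (the gcd) gives the Bezout coefficients s = 9, t = -13.
Result: 237 · (9) + 164 · (-13) = 1.

gcd(237, 164) = 1; s = 9, t = -13 (check: 237·9 + 164·(-13) = 1).


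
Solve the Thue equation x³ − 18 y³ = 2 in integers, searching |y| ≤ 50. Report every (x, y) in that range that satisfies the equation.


The equation is x³ - 18y³ = 2. For fixed y, x³ = 18·y³ + 2, so a solution requires the RHS to be a perfect cube.
Strategy: iterate y from -50 to 50, compute RHS = 18·y³ + 2, and check whether it is a (positive or negative) perfect cube.
Check small values of y:
  y = 0: RHS = 2 is not a perfect cube.
  y = 1: RHS = 20 is not a perfect cube.
  y = -1: RHS = -16 is not a perfect cube.
  y = 2: RHS = 146 is not a perfect cube.
  y = -2: RHS = -142 is not a perfect cube.
  y = 3: RHS = 488 is not a perfect cube.
  y = -3: RHS = -484 is not a perfect cube.
Continuing the search up to |y| = 50 finds no solutions either.
No (x, y) in the scanned range satisfies the equation.

No integer solutions with |y| ≤ 50.


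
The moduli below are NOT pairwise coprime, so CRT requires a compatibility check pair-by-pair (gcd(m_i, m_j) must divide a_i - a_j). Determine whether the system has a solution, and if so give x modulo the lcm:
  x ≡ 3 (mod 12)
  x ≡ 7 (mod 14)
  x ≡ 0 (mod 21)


Moduli 12, 14, 21 are not pairwise coprime, so CRT works modulo lcm(m_i) when all pairwise compatibility conditions hold.
Pairwise compatibility: gcd(m_i, m_j) must divide a_i - a_j for every pair.
Merge one congruence at a time:
  Start: x ≡ 3 (mod 12).
  Combine with x ≡ 7 (mod 14): gcd(12, 14) = 2; 7 - 3 = 4, which IS divisible by 2, so compatible.
    Write x = 3 + 12·t and substitute into x ≡ 7 (mod 14): 12·t ≡ 7 − 3 = 4 (mod 14).
    Divide the congruence (and modulus) by g = 2: 6·t ≡ 2 (mod 7).
    The inverse of 6 mod 7 is 6 (since 6·6 = 36 = 5·7 + 1), so t ≡ 6·2 = 12 ≡ 5 (mod 7).
    Then x = 3 + 12·5 = 63, valid modulo lcm(12, 14) = 84: x ≡ 63 (mod 84).
  Combine with x ≡ 0 (mod 21): gcd(84, 21) = 21; 0 - 63 = -63, which IS divisible by 21, so compatible.
    Write x = 63 + 84·t and substitute into x ≡ 0 (mod 21): 84·t ≡ 0 − 63 = -63 (mod 21).
    Divide the congruence (and modulus) by g = 21: 4·t ≡ -3 (mod 1).
    Modulo 1 every t works; take t = 0.
    Then x = 63 + 84·0 = 63, valid modulo lcm(84, 21) = 84: x ≡ 63 (mod 84).
Verify: 63 mod 12 = 3, 63 mod 14 = 7, 63 mod 21 = 0.

x ≡ 63 (mod 84).


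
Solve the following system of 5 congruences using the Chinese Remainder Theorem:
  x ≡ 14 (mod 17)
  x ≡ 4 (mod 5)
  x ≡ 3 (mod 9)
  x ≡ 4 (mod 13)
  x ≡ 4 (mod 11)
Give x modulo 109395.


Product of moduli M = 17 · 5 · 9 · 13 · 11 = 109395.
Merge one congruence at a time:
  Start: x ≡ 14 (mod 17).
  Combine with x ≡ 4 (mod 5); new modulus lcm = 85.
    Write x = 14 + 17·t and substitute into x ≡ 4 (mod 5): 17·t ≡ 4 − 14 = -10 (mod 5).
    Reduce coefficients mod 5: 2·t ≡ 0 (mod 5).
    The inverse of 2 mod 5 is 3 (since 2·3 = 6 = 1·5 + 1), so t ≡ 3·0 = 0 ≡ 0 (mod 5).
    Then x = 14 + 17·0 = 14, valid modulo lcm(17, 5) = 85: x ≡ 14 (mod 85).
  Combine with x ≡ 3 (mod 9); new modulus lcm = 765.
    Write x = 14 + 85·t and substitute into x ≡ 3 (mod 9): 85·t ≡ 3 − 14 = -11 (mod 9).
    Reduce coefficients mod 9: 4·t ≡ 7 (mod 9).
    The inverse of 4 mod 9 is 7 (since 4·7 = 28 = 3·9 + 1), so t ≡ 7·7 = 49 ≡ 4 (mod 9).
    Then x = 14 + 85·4 = 354, valid modulo lcm(85, 9) = 765: x ≡ 354 (mod 765).
  Combine with x ≡ 4 (mod 13); new modulus lcm = 9945.
    Write x = 354 + 765·t and substitute into x ≡ 4 (mod 13): 765·t ≡ 4 − 354 = -350 (mod 13).
    Reduce coefficients mod 13: 11·t ≡ 1 (mod 13).
    The inverse of 11 mod 13 is 6 (since 11·6 = 66 = 5·13 + 1), so t ≡ 6·1 = 6 ≡ 6 (mod 13).
    Then x = 354 + 765·6 = 4944, valid modulo lcm(765, 13) = 9945: x ≡ 4944 (mod 9945).
  Combine with x ≡ 4 (mod 11); new modulus lcm = 109395.
    Write x = 4944 + 9945·t and substitute into x ≡ 4 (mod 11): 9945·t ≡ 4 − 4944 = -4940 (mod 11).
    Reduce coefficients mod 11: 1·t ≡ 10 (mod 11).
    So t ≡ 10 (mod 11).
    Then x = 4944 + 9945·10 = 104394, valid modulo lcm(9945, 11) = 109395: x ≡ 104394 (mod 109395).
Verify against each original: 104394 mod 17 = 14, 104394 mod 5 = 4, 104394 mod 9 = 3, 104394 mod 13 = 4, 104394 mod 11 = 4.

x ≡ 104394 (mod 109395).


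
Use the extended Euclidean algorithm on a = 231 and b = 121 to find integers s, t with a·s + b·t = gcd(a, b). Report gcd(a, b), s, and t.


Euclidean algorithm on (231, 121) — divide until remainder is 0:
  231 = 1 · 121 + 110
  121 = 1 · 110 + 11
  110 = 10 · 11 + 0
gcd(231, 121) = 11.
Track Bezout coefficients alongside the remainders: start with r₀ = 231 = a·1 + b·0 (s = 1, t = 0) and r₁ = 121 = a·0 + b·1 (s = 0, t = 1); each new remainder r_{k+1} = r_{k-1} − q_k·r_k inherits s_{k+1} = s_{k-1} − q_k·s_k, t_{k+1} = t_{k-1} − q_k·t_k, so r_k = a·s_k + b·t_k at every step:
  q = 1: r = 110, s = 1 − 1·0 = 1, t = 0 − 1·1 = -1  (check: 231·1 + 121·(-1) = 110)
  q = 1: r = 11, s = 0 − 1·1 = -1, t = 1 − 1·(-1) = 2  (check: 231·(-1) + 121·2 = 11)
The row with r = 11 (the gcd) gives the Bezout coefficients s = -1, t = 2.
Result: 231 · (-1) + 121 · (2) = 11.

gcd(231, 121) = 11; s = -1, t = 2 (check: 231·(-1) + 121·2 = 11).


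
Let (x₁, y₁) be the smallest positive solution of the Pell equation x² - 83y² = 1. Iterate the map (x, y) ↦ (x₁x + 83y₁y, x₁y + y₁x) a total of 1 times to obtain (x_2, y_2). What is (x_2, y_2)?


Step 1: Find the fundamental solution (x₁, y₁) of x² - 83y² = 1.
  Expand √83 as a continued fraction. a₀ = ⌊√83⌋ = 9; iterate m_{k+1} = d_k·a_k − m_k, d_{k+1} = (83 − m_{k+1}²)/d_k, a_{k+1} = ⌊(a₀ + m_{k+1})/d_{k+1}⌋ (starting m₀ = 0, d₀ = 1), with convergents p_k = a_k·p_{k-1} + p_{k-2}, q_k = a_k·q_{k-1} + q_{k-2} (p₋₁ = 1, q₋₁ = 0):
  k = 0: a₀ = 9; p₀/q₀ = 9/1; p₀² − 83·q₀² = 81 − 83 = -2.
  k = 1: m = 9, d = 2, a = ⌊(9 + 9)/2⌋ = 9; p/q = (9·9 + 1)/(9·1 + 0) = 82/9; p² − 83·q² = 6724 − 6723 = 1.
  The first convergent with p² − 83·q² = 1 gives the fundamental solution (x₁, y₁) = (82, 9).
Step 2: Apply the recurrence (x_{n+1}, y_{n+1}) = (x₁x_n + 83y₁y_n, x₁y_n + y₁x_n) repeatedly.
  From (x_1, y_1) = (82, 9): x_2 = 82·82 + 83·9·9 = 13447; y_2 = 82·9 + 9·82 = 1476.
Step 3: Verify x_2² - 83·y_2² = 180821809 - 180821808 = 1 (should be 1). ✓

(x_1, y_1) = (82, 9); (x_2, y_2) = (13447, 1476).


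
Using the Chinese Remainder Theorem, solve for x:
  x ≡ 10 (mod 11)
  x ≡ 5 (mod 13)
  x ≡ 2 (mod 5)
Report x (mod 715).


Moduli 11, 13, 5 are pairwise coprime; by CRT there is a unique solution modulo M = 11 · 13 · 5 = 715.
Solve pairwise, accumulating the modulus:
  Start with x ≡ 10 (mod 11).
  Combine with x ≡ 5 (mod 13): since gcd(11, 13) = 1, we get a unique residue mod 143.
    Write x = 10 + 11·t and substitute into x ≡ 5 (mod 13): 11·t ≡ 5 − 10 = -5 (mod 13).
    Reduce coefficients mod 13: 11·t ≡ 8 (mod 13).
    The inverse of 11 mod 13 is 6 (since 11·6 = 66 = 5·13 + 1), so t ≡ 6·8 = 48 ≡ 9 (mod 13).
    Then x = 10 + 11·9 = 109, valid modulo lcm(11, 13) = 143: x ≡ 109 (mod 143).
  Combine with x ≡ 2 (mod 5): since gcd(143, 5) = 1, we get a unique residue mod 715.
    Write x = 109 + 143·t and substitute into x ≡ 2 (mod 5): 143·t ≡ 2 − 109 = -107 (mod 5).
    Reduce coefficients mod 5: 3·t ≡ 3 (mod 5).
    The inverse of 3 mod 5 is 2 (since 3·2 = 6 = 1·5 + 1), so t ≡ 2·3 = 6 ≡ 1 (mod 5).
    Then x = 109 + 143·1 = 252, valid modulo lcm(143, 5) = 715: x ≡ 252 (mod 715).
Verify: 252 mod 11 = 10 ✓, 252 mod 13 = 5 ✓, 252 mod 5 = 2 ✓.

x ≡ 252 (mod 715).


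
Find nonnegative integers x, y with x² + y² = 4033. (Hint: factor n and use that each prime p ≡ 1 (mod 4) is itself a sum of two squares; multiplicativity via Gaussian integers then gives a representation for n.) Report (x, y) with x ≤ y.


Step 1: Factor n = 4033 = 37 · 109.
Step 2: Check the mod-4 condition on each prime factor: 37 ≡ 1 (mod 4), exponent 1; 109 ≡ 1 (mod 4), exponent 1.
All primes ≡ 3 (mod 4) appear to even exponent (or don't appear), so by the two-squares theorem n IS expressible as a sum of two squares.
Step 3: Build a representation. Here n = 37 · 109 is a product of primes ≡ 1 (mod 4). Each prime p ≡ 1 (mod 4) is itself a sum of two squares; find a² by testing p − a² for a perfect square:
  37: 37 − 1² = 36 = 6² ⇒ 37 = 1² + 6².
  109: 109 − 1² = 108, 109 − 2² = 105, 109 − 3² = 100 = 10² ⇒ 109 = 3² + 10².
  Combine using the Brahmagupta–Fibonacci identity (a² + b²)(c² + d²) = (ac − bd)² + (ad + bc)² = (ac + bd)² + (ad − bc)²:
  37 · 109 = 4033: from (1² + 6²)(3² + 10²), take (1·3 − 6·10, 1·10 + 6·3) = (3 − 60, 10 + 18) = (-57, 28); dropping signs (only squares matter) gives (57, 28); check 57² + 28² = 3249 + 784 = 4033 ✓.
Step 4: Order so x ≤ y and verify: 28² + 57² = 784 + 3249 = 4033 = n. ✓

n = 4033 = 28² + 57² (one valid representation with x ≤ y).


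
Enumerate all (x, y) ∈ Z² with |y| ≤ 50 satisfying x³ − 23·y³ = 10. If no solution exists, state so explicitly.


The equation is x³ - 23y³ = 10. For fixed y, x³ = 23·y³ + 10, so a solution requires the RHS to be a perfect cube.
Strategy: iterate y from -50 to 50, compute RHS = 23·y³ + 10, and check whether it is a (positive or negative) perfect cube.
Check small values of y:
  y = 0: RHS = 10 is not a perfect cube.
  y = 1: RHS = 33 is not a perfect cube.
  y = -1: RHS = -13 is not a perfect cube.
  y = 2: RHS = 194 is not a perfect cube.
  y = -2: RHS = -174 is not a perfect cube.
  y = 3: RHS = 631 is not a perfect cube.
  y = -3: RHS = -611 is not a perfect cube.
Continuing the search up to |y| = 50 finds no solutions either.
No (x, y) in the scanned range satisfies the equation.

No integer solutions with |y| ≤ 50.


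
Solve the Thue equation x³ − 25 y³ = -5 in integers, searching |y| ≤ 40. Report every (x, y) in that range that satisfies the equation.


The equation is x³ - 25y³ = -5. For fixed y, x³ = 25·y³ − 5, so a solution requires the RHS to be a perfect cube.
Strategy: iterate y from -40 to 40, compute RHS = 25·y³ − 5, and check whether it is a (positive or negative) perfect cube.
Check small values of y:
  y = 0: RHS = -5 is not a perfect cube.
  y = 1: RHS = 20 is not a perfect cube.
  y = -1: RHS = -30 is not a perfect cube.
  y = 2: RHS = 195 is not a perfect cube.
  y = -2: RHS = -205 is not a perfect cube.
  y = 3: RHS = 670 is not a perfect cube.
  y = -3: RHS = -680 is not a perfect cube.
Continuing the search up to |y| = 40 finds no solutions either.
No (x, y) in the scanned range satisfies the equation.

No integer solutions with |y| ≤ 40.


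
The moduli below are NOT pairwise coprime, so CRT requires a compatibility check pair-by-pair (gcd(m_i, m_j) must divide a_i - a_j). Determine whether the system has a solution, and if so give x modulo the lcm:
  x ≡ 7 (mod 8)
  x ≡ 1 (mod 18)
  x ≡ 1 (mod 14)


Moduli 8, 18, 14 are not pairwise coprime, so CRT works modulo lcm(m_i) when all pairwise compatibility conditions hold.
Pairwise compatibility: gcd(m_i, m_j) must divide a_i - a_j for every pair.
Merge one congruence at a time:
  Start: x ≡ 7 (mod 8).
  Combine with x ≡ 1 (mod 18): gcd(8, 18) = 2; 1 - 7 = -6, which IS divisible by 2, so compatible.
    Write x = 7 + 8·t and substitute into x ≡ 1 (mod 18): 8·t ≡ 1 − 7 = -6 (mod 18).
    Divide the congruence (and modulus) by g = 2: 4·t ≡ -3 (mod 9).
    Reduce coefficients mod 9: 4·t ≡ 6 (mod 9).
    The inverse of 4 mod 9 is 7 (since 4·7 = 28 = 3·9 + 1), so t ≡ 7·6 = 42 ≡ 6 (mod 9).
    Then x = 7 + 8·6 = 55, valid modulo lcm(8, 18) = 72: x ≡ 55 (mod 72).
  Combine with x ≡ 1 (mod 14): gcd(72, 14) = 2; 1 - 55 = -54, which IS divisible by 2, so compatible.
    Write x = 55 + 72·t and substitute into x ≡ 1 (mod 14): 72·t ≡ 1 − 55 = -54 (mod 14).
    Divide the congruence (and modulus) by g = 2: 36·t ≡ -27 (mod 7).
    Reduce coefficients mod 7: 1·t ≡ 1 (mod 7).
    So t ≡ 1 (mod 7).
    Then x = 55 + 72·1 = 127, valid modulo lcm(72, 14) = 504: x ≡ 127 (mod 504).
Verify: 127 mod 8 = 7, 127 mod 18 = 1, 127 mod 14 = 1.

x ≡ 127 (mod 504).


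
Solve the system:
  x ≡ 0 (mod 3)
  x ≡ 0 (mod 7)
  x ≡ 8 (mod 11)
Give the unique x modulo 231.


Moduli 3, 7, 11 are pairwise coprime; by CRT there is a unique solution modulo M = 3 · 7 · 11 = 231.
Solve pairwise, accumulating the modulus:
  Start with x ≡ 0 (mod 3).
  Combine with x ≡ 0 (mod 7): since gcd(3, 7) = 1, we get a unique residue mod 21.
    Write x = 0 + 3·t and substitute into x ≡ 0 (mod 7): 3·t ≡ 0 − 0 = 0 (mod 7).
    The inverse of 3 mod 7 is 5 (since 3·5 = 15 = 2·7 + 1), so t ≡ 5·0 = 0 ≡ 0 (mod 7).
    Then x = 0 + 3·0 = 0, valid modulo lcm(3, 7) = 21: x ≡ 0 (mod 21).
  Combine with x ≡ 8 (mod 11): since gcd(21, 11) = 1, we get a unique residue mod 231.
    Write x = 0 + 21·t and substitute into x ≡ 8 (mod 11): 21·t ≡ 8 − 0 = 8 (mod 11).
    Reduce coefficients mod 11: 10·t ≡ 8 (mod 11).
    The inverse of 10 mod 11 is 10 (since 10·10 = 100 = 9·11 + 1), so t ≡ 10·8 = 80 ≡ 3 (mod 11).
    Then x = 0 + 21·3 = 63, valid modulo lcm(21, 11) = 231: x ≡ 63 (mod 231).
Verify: 63 mod 3 = 0 ✓, 63 mod 7 = 0 ✓, 63 mod 11 = 8 ✓.

x ≡ 63 (mod 231).


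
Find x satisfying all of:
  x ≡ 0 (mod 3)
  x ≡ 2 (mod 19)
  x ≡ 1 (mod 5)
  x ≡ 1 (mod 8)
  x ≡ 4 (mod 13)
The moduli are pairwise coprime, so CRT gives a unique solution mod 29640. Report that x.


Product of moduli M = 3 · 19 · 5 · 8 · 13 = 29640.
Merge one congruence at a time:
  Start: x ≡ 0 (mod 3).
  Combine with x ≡ 2 (mod 19); new modulus lcm = 57.
    Write x = 0 + 3·t and substitute into x ≡ 2 (mod 19): 3·t ≡ 2 − 0 = 2 (mod 19).
    The inverse of 3 mod 19 is 13 (since 3·13 = 39 = 2·19 + 1), so t ≡ 13·2 = 26 ≡ 7 (mod 19).
    Then x = 0 + 3·7 = 21, valid modulo lcm(3, 19) = 57: x ≡ 21 (mod 57).
  Combine with x ≡ 1 (mod 5); new modulus lcm = 285.
    Write x = 21 + 57·t and substitute into x ≡ 1 (mod 5): 57·t ≡ 1 − 21 = -20 (mod 5).
    Reduce coefficients mod 5: 2·t ≡ 0 (mod 5).
    The inverse of 2 mod 5 is 3 (since 2·3 = 6 = 1·5 + 1), so t ≡ 3·0 = 0 ≡ 0 (mod 5).
    Then x = 21 + 57·0 = 21, valid modulo lcm(57, 5) = 285: x ≡ 21 (mod 285).
  Combine with x ≡ 1 (mod 8); new modulus lcm = 2280.
    Write x = 21 + 285·t and substitute into x ≡ 1 (mod 8): 285·t ≡ 1 − 21 = -20 (mod 8).
    Reduce coefficients mod 8: 5·t ≡ 4 (mod 8).
    The inverse of 5 mod 8 is 5 (since 5·5 = 25 = 3·8 + 1), so t ≡ 5·4 = 20 ≡ 4 (mod 8).
    Then x = 21 + 285·4 = 1161, valid modulo lcm(285, 8) = 2280: x ≡ 1161 (mod 2280).
  Combine with x ≡ 4 (mod 13); new modulus lcm = 29640.
    Write x = 1161 + 2280·t and substitute into x ≡ 4 (mod 13): 2280·t ≡ 4 − 1161 = -1157 (mod 13).
    Reduce coefficients mod 13: 5·t ≡ 0 (mod 13).
    The inverse of 5 mod 13 is 8 (since 5·8 = 40 = 3·13 + 1), so t ≡ 8·0 = 0 ≡ 0 (mod 13).
    Then x = 1161 + 2280·0 = 1161, valid modulo lcm(2280, 13) = 29640: x ≡ 1161 (mod 29640).
Verify against each original: 1161 mod 3 = 0, 1161 mod 19 = 2, 1161 mod 5 = 1, 1161 mod 8 = 1, 1161 mod 13 = 4.

x ≡ 1161 (mod 29640).


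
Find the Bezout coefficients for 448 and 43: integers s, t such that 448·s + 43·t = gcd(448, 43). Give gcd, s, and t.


Euclidean algorithm on (448, 43) — divide until remainder is 0:
  448 = 10 · 43 + 18
  43 = 2 · 18 + 7
  18 = 2 · 7 + 4
  7 = 1 · 4 + 3
  4 = 1 · 3 + 1
  3 = 3 · 1 + 0
gcd(448, 43) = 1.
Track Bezout coefficients alongside the remainders: start with r₀ = 448 = a·1 + b·0 (s = 1, t = 0) and r₁ = 43 = a·0 + b·1 (s = 0, t = 1); each new remainder r_{k+1} = r_{k-1} − q_k·r_k inherits s_{k+1} = s_{k-1} − q_k·s_k, t_{k+1} = t_{k-1} − q_k·t_k, so r_k = a·s_k + b·t_k at every step:
  q = 10: r = 18, s = 1 − 10·0 = 1, t = 0 − 10·1 = -10  (check: 448·1 + 43·(-10) = 18)
  q = 2: r = 7, s = 0 − 2·1 = -2, t = 1 − 2·(-10) = 21  (check: 448·(-2) + 43·21 = 7)
  q = 2: r = 4, s = 1 − 2·(-2) = 5, t = -10 − 2·21 = -52  (check: 448·5 + 43·(-52) = 4)
  q = 1: r = 3, s = -2 − 1·5 = -7, t = 21 − 1·(-52) = 73  (check: 448·(-7) + 43·73 = 3)
  q = 1: r = 1, s = 5 − 1·(-7) = 12, t = -52 − 1·73 = -125  (check: 448·12 + 43·(-125) = 1)
The row with r = 1 (the gcd) gives the Bezout coefficients s = 12, t = -125.
Result: 448 · (12) + 43 · (-125) = 1.

gcd(448, 43) = 1; s = 12, t = -125 (check: 448·12 + 43·(-125) = 1).


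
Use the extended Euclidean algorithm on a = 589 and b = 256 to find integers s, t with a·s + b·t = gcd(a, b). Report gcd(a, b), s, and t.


Euclidean algorithm on (589, 256) — divide until remainder is 0:
  589 = 2 · 256 + 77
  256 = 3 · 77 + 25
  77 = 3 · 25 + 2
  25 = 12 · 2 + 1
  2 = 2 · 1 + 0
gcd(589, 256) = 1.
Track Bezout coefficients alongside the remainders: start with r₀ = 589 = a·1 + b·0 (s = 1, t = 0) and r₁ = 256 = a·0 + b·1 (s = 0, t = 1); each new remainder r_{k+1} = r_{k-1} − q_k·r_k inherits s_{k+1} = s_{k-1} − q_k·s_k, t_{k+1} = t_{k-1} − q_k·t_k, so r_k = a·s_k + b·t_k at every step:
  q = 2: r = 77, s = 1 − 2·0 = 1, t = 0 − 2·1 = -2  (check: 589·1 + 256·(-2) = 77)
  q = 3: r = 25, s = 0 − 3·1 = -3, t = 1 − 3·(-2) = 7  (check: 589·(-3) + 256·7 = 25)
  q = 3: r = 2, s = 1 − 3·(-3) = 10, t = -2 − 3·7 = -23  (check: 589·10 + 256·(-23) = 2)
  q = 12: r = 1, s = -3 − 12·10 = -123, t = 7 − 12·(-23) = 283  (check: 589·(-123) + 256·283 = 1)
The row with r = 1 (the gcd) gives the Bezout coefficients s = -123, t = 283.
Result: 589 · (-123) + 256 · (283) = 1.

gcd(589, 256) = 1; s = -123, t = 283 (check: 589·(-123) + 256·283 = 1).


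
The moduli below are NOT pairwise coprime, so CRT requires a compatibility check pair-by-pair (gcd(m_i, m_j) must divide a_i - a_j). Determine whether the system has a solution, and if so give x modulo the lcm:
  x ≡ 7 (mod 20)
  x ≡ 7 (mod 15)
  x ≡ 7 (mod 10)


Moduli 20, 15, 10 are not pairwise coprime, so CRT works modulo lcm(m_i) when all pairwise compatibility conditions hold.
Pairwise compatibility: gcd(m_i, m_j) must divide a_i - a_j for every pair.
Merge one congruence at a time:
  Start: x ≡ 7 (mod 20).
  Combine with x ≡ 7 (mod 15): gcd(20, 15) = 5; 7 - 7 = 0, which IS divisible by 5, so compatible.
    Write x = 7 + 20·t and substitute into x ≡ 7 (mod 15): 20·t ≡ 7 − 7 = 0 (mod 15).
    Divide the congruence (and modulus) by g = 5: 4·t ≡ 0 (mod 3).
    Reduce coefficients mod 3: 1·t ≡ 0 (mod 3).
    So t ≡ 0 (mod 3).
    Then x = 7 + 20·0 = 7, valid modulo lcm(20, 15) = 60: x ≡ 7 (mod 60).
  Combine with x ≡ 7 (mod 10): gcd(60, 10) = 10; 7 - 7 = 0, which IS divisible by 10, so compatible.
    Write x = 7 + 60·t and substitute into x ≡ 7 (mod 10): 60·t ≡ 7 − 7 = 0 (mod 10).
    Divide the congruence (and modulus) by g = 10: 6·t ≡ 0 (mod 1).
    Modulo 1 every t works; take t = 0.
    Then x = 7 + 60·0 = 7, valid modulo lcm(60, 10) = 60: x ≡ 7 (mod 60).
Verify: 7 mod 20 = 7, 7 mod 15 = 7, 7 mod 10 = 7.

x ≡ 7 (mod 60).


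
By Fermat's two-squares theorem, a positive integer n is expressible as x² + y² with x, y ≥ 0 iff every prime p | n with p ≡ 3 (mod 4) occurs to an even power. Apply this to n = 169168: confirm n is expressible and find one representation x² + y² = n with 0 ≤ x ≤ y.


Step 1: Factor n = 169168 = 2^4 · 97 · 109.
Step 2: Check the mod-4 condition on each prime factor: 2 = 2 (special); 97 ≡ 1 (mod 4), exponent 1; 109 ≡ 1 (mod 4), exponent 1.
All primes ≡ 3 (mod 4) appear to even exponent (or don't appear), so by the two-squares theorem n IS expressible as a sum of two squares.
Step 3: Build a representation. Group n = k² · m with k = 4 and m = 97 · 109 = 10573 (a product of primes ≡ 1 (mod 4)); a representation of m scales to one of n via (k·x)² + (k·y)² = k²(x² + y²). Each prime p ≡ 1 (mod 4) is itself a sum of two squares; find a² by testing p − a² for a perfect square:
  97: 97 − 1² = 96, 97 − 2² = 93, 97 − 3² = 88, 97 − 4² = 81 = 9² ⇒ 97 = 4² + 9².
  109: 109 − 1² = 108, 109 − 2² = 105, 109 − 3² = 100 = 10² ⇒ 109 = 3² + 10².
  Combine using the Brahmagupta–Fibonacci identity (a² + b²)(c² + d²) = (ac − bd)² + (ad + bc)² = (ac + bd)² + (ad − bc)²:
  97 · 109 = 10573: from (4² + 9²)(3² + 10²), take (4·3 − 9·10, 4·10 + 9·3) = (12 − 90, 40 + 27) = (-78, 67); dropping signs (only squares matter) gives (78, 67); check 78² + 67² = 6084 + 4489 = 10573 ✓.
  Scale by k = 4: (4·78, 4·67) = (312, 268).
Step 4: Order so x ≤ y and verify: 268² + 312² = 71824 + 97344 = 169168 = n. ✓

n = 169168 = 268² + 312² (one valid representation with x ≤ y).


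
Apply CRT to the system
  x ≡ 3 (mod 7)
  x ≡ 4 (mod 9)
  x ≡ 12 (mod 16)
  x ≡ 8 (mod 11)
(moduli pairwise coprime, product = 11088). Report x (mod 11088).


Product of moduli M = 7 · 9 · 16 · 11 = 11088.
Merge one congruence at a time:
  Start: x ≡ 3 (mod 7).
  Combine with x ≡ 4 (mod 9); new modulus lcm = 63.
    Write x = 3 + 7·t and substitute into x ≡ 4 (mod 9): 7·t ≡ 4 − 3 = 1 (mod 9).
    The inverse of 7 mod 9 is 4 (since 7·4 = 28 = 3·9 + 1), so t ≡ 4·1 = 4 ≡ 4 (mod 9).
    Then x = 3 + 7·4 = 31, valid modulo lcm(7, 9) = 63: x ≡ 31 (mod 63).
  Combine with x ≡ 12 (mod 16); new modulus lcm = 1008.
    Write x = 31 + 63·t and substitute into x ≡ 12 (mod 16): 63·t ≡ 12 − 31 = -19 (mod 16).
    Reduce coefficients mod 16: 15·t ≡ 13 (mod 16).
    The inverse of 15 mod 16 is 15 (since 15·15 = 225 = 14·16 + 1), so t ≡ 15·13 = 195 ≡ 3 (mod 16).
    Then x = 31 + 63·3 = 220, valid modulo lcm(63, 16) = 1008: x ≡ 220 (mod 1008).
  Combine with x ≡ 8 (mod 11); new modulus lcm = 11088.
    Write x = 220 + 1008·t and substitute into x ≡ 8 (mod 11): 1008·t ≡ 8 − 220 = -212 (mod 11).
    Reduce coefficients mod 11: 7·t ≡ 8 (mod 11).
    The inverse of 7 mod 11 is 8 (since 7·8 = 56 = 5·11 + 1), so t ≡ 8·8 = 64 ≡ 9 (mod 11).
    Then x = 220 + 1008·9 = 9292, valid modulo lcm(1008, 11) = 11088: x ≡ 9292 (mod 11088).
Verify against each original: 9292 mod 7 = 3, 9292 mod 9 = 4, 9292 mod 16 = 12, 9292 mod 11 = 8.

x ≡ 9292 (mod 11088).


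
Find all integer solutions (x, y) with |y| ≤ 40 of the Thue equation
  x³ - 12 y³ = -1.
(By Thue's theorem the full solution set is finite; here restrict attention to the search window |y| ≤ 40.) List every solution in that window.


The equation is x³ - 12y³ = -1. For fixed y, x³ = 12·y³ − 1, so a solution requires the RHS to be a perfect cube.
Strategy: iterate y from -40 to 40, compute RHS = 12·y³ − 1, and check whether it is a (positive or negative) perfect cube.
Check small values of y:
  y = 0: RHS = -1 = (-1)³ ⇒ x = -1 works.
  y = 1: RHS = 11 is not a perfect cube.
  y = -1: RHS = -13 is not a perfect cube.
  y = 2: RHS = 95 is not a perfect cube.
  y = -2: RHS = -97 is not a perfect cube.
  y = 3: RHS = 323 is not a perfect cube.
  y = -3: RHS = -325 is not a perfect cube.
Continuing the search up to |y| = 40 finds no further solutions beyond those listed.
Collected solutions: (-1, 0).

Solutions (with |y| ≤ 40): (-1, 0).


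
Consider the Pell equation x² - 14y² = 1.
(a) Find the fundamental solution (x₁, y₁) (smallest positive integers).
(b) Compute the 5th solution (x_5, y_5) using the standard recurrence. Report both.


Step 1: Find the fundamental solution (x₁, y₁) of x² - 14y² = 1.
  Expand √14 as a continued fraction. a₀ = ⌊√14⌋ = 3; iterate m_{k+1} = d_k·a_k − m_k, d_{k+1} = (14 − m_{k+1}²)/d_k, a_{k+1} = ⌊(a₀ + m_{k+1})/d_{k+1}⌋ (starting m₀ = 0, d₀ = 1), with convergents p_k = a_k·p_{k-1} + p_{k-2}, q_k = a_k·q_{k-1} + q_{k-2} (p₋₁ = 1, q₋₁ = 0):
  k = 0: a₀ = 3; p₀/q₀ = 3/1; p₀² − 14·q₀² = 9 − 14 = -5.
  k = 1: m = 3, d = 5, a = ⌊(3 + 3)/5⌋ = 1; p/q = (1·3 + 1)/(1·1 + 0) = 4/1; p² − 14·q² = 16 − 14 = 2.
  k = 2: m = 2, d = 2, a = ⌊(3 + 2)/2⌋ = 2; p/q = (2·4 + 3)/(2·1 + 1) = 11/3; p² − 14·q² = 121 − 126 = -5.
  k = 3: m = 2, d = 5, a = ⌊(3 + 2)/5⌋ = 1; p/q = (1·11 + 4)/(1·3 + 1) = 15/4; p² − 14·q² = 225 − 224 = 1.
  The first convergent with p² − 14·q² = 1 gives the fundamental solution (x₁, y₁) = (15, 4).
Step 2: Apply the recurrence (x_{n+1}, y_{n+1}) = (x₁x_n + 14y₁y_n, x₁y_n + y₁x_n) repeatedly.
  From (x_1, y_1) = (15, 4): x_2 = 15·15 + 14·4·4 = 449; y_2 = 15·4 + 4·15 = 120.
  From (x_2, y_2) = (449, 120): x_3 = 15·449 + 14·4·120 = 13455; y_3 = 15·120 + 4·449 = 3596.
  From (x_3, y_3) = (13455, 3596): x_4 = 15·13455 + 14·4·3596 = 403201; y_4 = 15·3596 + 4·13455 = 107760.
  From (x_4, y_4) = (403201, 107760): x_5 = 15·403201 + 14·4·107760 = 12082575; y_5 = 15·107760 + 4·403201 = 3229204.
Step 3: Verify x_5² - 14·y_5² = 145988618630625 - 145988618630624 = 1 (should be 1). ✓

(x_1, y_1) = (15, 4); (x_5, y_5) = (12082575, 3229204).


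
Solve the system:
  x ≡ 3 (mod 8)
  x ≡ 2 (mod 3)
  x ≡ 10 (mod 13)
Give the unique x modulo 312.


Moduli 8, 3, 13 are pairwise coprime; by CRT there is a unique solution modulo M = 8 · 3 · 13 = 312.
Solve pairwise, accumulating the modulus:
  Start with x ≡ 3 (mod 8).
  Combine with x ≡ 2 (mod 3): since gcd(8, 3) = 1, we get a unique residue mod 24.
    Write x = 3 + 8·t and substitute into x ≡ 2 (mod 3): 8·t ≡ 2 − 3 = -1 (mod 3).
    Reduce coefficients mod 3: 2·t ≡ 2 (mod 3).
    The inverse of 2 mod 3 is 2 (since 2·2 = 4 = 1·3 + 1), so t ≡ 2·2 = 4 ≡ 1 (mod 3).
    Then x = 3 + 8·1 = 11, valid modulo lcm(8, 3) = 24: x ≡ 11 (mod 24).
  Combine with x ≡ 10 (mod 13): since gcd(24, 13) = 1, we get a unique residue mod 312.
    Write x = 11 + 24·t and substitute into x ≡ 10 (mod 13): 24·t ≡ 10 − 11 = -1 (mod 13).
    Reduce coefficients mod 13: 11·t ≡ 12 (mod 13).
    The inverse of 11 mod 13 is 6 (since 11·6 = 66 = 5·13 + 1), so t ≡ 6·12 = 72 ≡ 7 (mod 13).
    Then x = 11 + 24·7 = 179, valid modulo lcm(24, 13) = 312: x ≡ 179 (mod 312).
Verify: 179 mod 8 = 3 ✓, 179 mod 3 = 2 ✓, 179 mod 13 = 10 ✓.

x ≡ 179 (mod 312).


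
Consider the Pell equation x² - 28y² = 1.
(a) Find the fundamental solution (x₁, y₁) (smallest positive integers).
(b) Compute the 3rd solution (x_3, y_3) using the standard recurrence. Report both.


Step 1: Find the fundamental solution (x₁, y₁) of x² - 28y² = 1.
  Expand √28 as a continued fraction. a₀ = ⌊√28⌋ = 5; iterate m_{k+1} = d_k·a_k − m_k, d_{k+1} = (28 − m_{k+1}²)/d_k, a_{k+1} = ⌊(a₀ + m_{k+1})/d_{k+1}⌋ (starting m₀ = 0, d₀ = 1), with convergents p_k = a_k·p_{k-1} + p_{k-2}, q_k = a_k·q_{k-1} + q_{k-2} (p₋₁ = 1, q₋₁ = 0):
  k = 0: a₀ = 5; p₀/q₀ = 5/1; p₀² − 28·q₀² = 25 − 28 = -3.
  k = 1: m = 5, d = 3, a = ⌊(5 + 5)/3⌋ = 3; p/q = (3·5 + 1)/(3·1 + 0) = 16/3; p² − 28·q² = 256 − 252 = 4.
  k = 2: m = 4, d = 4, a = ⌊(5 + 4)/4⌋ = 2; p/q = (2·16 + 5)/(2·3 + 1) = 37/7; p² − 28·q² = 1369 − 1372 = -3.
  k = 3: m = 4, d = 3, a = ⌊(5 + 4)/3⌋ = 3; p/q = (3·37 + 16)/(3·7 + 3) = 127/24; p² − 28·q² = 16129 − 16128 = 1.
  The first convergent with p² − 28·q² = 1 gives the fundamental solution (x₁, y₁) = (127, 24).
Step 2: Apply the recurrence (x_{n+1}, y_{n+1}) = (x₁x_n + 28y₁y_n, x₁y_n + y₁x_n) repeatedly.
  From (x_1, y_1) = (127, 24): x_2 = 127·127 + 28·24·24 = 32257; y_2 = 127·24 + 24·127 = 6096.
  From (x_2, y_2) = (32257, 6096): x_3 = 127·32257 + 28·24·6096 = 8193151; y_3 = 127·6096 + 24·32257 = 1548360.
Step 3: Verify x_3² - 28·y_3² = 67127723308801 - 67127723308800 = 1 (should be 1). ✓

(x_1, y_1) = (127, 24); (x_3, y_3) = (8193151, 1548360).


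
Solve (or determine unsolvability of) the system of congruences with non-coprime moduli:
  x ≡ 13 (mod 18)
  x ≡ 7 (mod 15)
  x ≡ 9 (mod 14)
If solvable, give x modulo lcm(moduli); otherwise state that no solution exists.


Moduli 18, 15, 14 are not pairwise coprime, so CRT works modulo lcm(m_i) when all pairwise compatibility conditions hold.
Pairwise compatibility: gcd(m_i, m_j) must divide a_i - a_j for every pair.
Merge one congruence at a time:
  Start: x ≡ 13 (mod 18).
  Combine with x ≡ 7 (mod 15): gcd(18, 15) = 3; 7 - 13 = -6, which IS divisible by 3, so compatible.
    Write x = 13 + 18·t and substitute into x ≡ 7 (mod 15): 18·t ≡ 7 − 13 = -6 (mod 15).
    Divide the congruence (and modulus) by g = 3: 6·t ≡ -2 (mod 5).
    Reduce coefficients mod 5: 1·t ≡ 3 (mod 5).
    So t ≡ 3 (mod 5).
    Then x = 13 + 18·3 = 67, valid modulo lcm(18, 15) = 90: x ≡ 67 (mod 90).
  Combine with x ≡ 9 (mod 14): gcd(90, 14) = 2; 9 - 67 = -58, which IS divisible by 2, so compatible.
    Write x = 67 + 90·t and substitute into x ≡ 9 (mod 14): 90·t ≡ 9 − 67 = -58 (mod 14).
    Divide the congruence (and modulus) by g = 2: 45·t ≡ -29 (mod 7).
    Reduce coefficients mod 7: 3·t ≡ 6 (mod 7).
    The inverse of 3 mod 7 is 5 (since 3·5 = 15 = 2·7 + 1), so t ≡ 5·6 = 30 ≡ 2 (mod 7).
    Then x = 67 + 90·2 = 247, valid modulo lcm(90, 14) = 630: x ≡ 247 (mod 630).
Verify: 247 mod 18 = 13, 247 mod 15 = 7, 247 mod 14 = 9.

x ≡ 247 (mod 630).
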